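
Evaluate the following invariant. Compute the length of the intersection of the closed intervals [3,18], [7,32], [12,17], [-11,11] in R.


Intersection = [max(a_i), min(b_i)] = [12, 11].
Since 12 > 11, the intersection is empty.
Length = 0

0


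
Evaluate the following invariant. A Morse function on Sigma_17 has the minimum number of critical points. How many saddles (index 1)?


A perfect Morse function has m_k = b_k.
For Sigma_17: b_0=1, b_1=2g=34, b_2=1.
Saddles m_1 = 2g = 34

34


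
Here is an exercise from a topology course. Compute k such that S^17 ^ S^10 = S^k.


S^m ^ S^n = S^{m+n}.
k = 17 + 10 = 27

27


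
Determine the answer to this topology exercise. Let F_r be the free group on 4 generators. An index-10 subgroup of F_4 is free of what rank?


Nielsen-Schreier: an index-n subgroup of F_r is free of rank 1 + n(r-1).
Equivalently: chi(cover) = n*chi(base); chi(vee_r S^1) = 1 - 4 = -3.
chi(E) = 10*(-3) = -30; rank = 1 - chi(E) = 1 - (-30) = 31.
rank = 1 + 10*(4-1) = 1 + 30 = 31

31


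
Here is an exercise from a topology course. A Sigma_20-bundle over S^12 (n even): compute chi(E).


chi(S^12) = 2 (n even), chi(Sigma_20) = 2 - 2*20 = -38.
chi(E) = 2 * (-38) = -76

-76


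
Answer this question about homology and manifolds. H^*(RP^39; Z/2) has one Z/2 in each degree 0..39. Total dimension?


H^k(RP^39; Z/2) = Z/2 for each 0 <= k <= 39.
Total dimension = 39 + 1 = 40

40


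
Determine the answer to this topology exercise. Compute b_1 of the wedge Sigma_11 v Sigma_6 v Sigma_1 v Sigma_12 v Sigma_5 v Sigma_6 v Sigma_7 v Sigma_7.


For a wedge X v Y: reduced H_k(X v Y) = H_k(X) + H_k(Y).
Each Sigma_g contributes b_1 = 2g.
b_1 = 22 + 12 + 2 + 24 + 10 + 12 + 14 + 14 = 110

110


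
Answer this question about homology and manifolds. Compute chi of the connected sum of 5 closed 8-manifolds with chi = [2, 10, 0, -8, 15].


For n-manifolds: chi(A#B) = chi(A) + chi(B) - chi(S^8).
chi(S^8) = 1 + (-1)^8 = 2.
chi(#) = (sum chi_i) - (5-1)*chi(S^8) = 19 - 4*2 = 11

11


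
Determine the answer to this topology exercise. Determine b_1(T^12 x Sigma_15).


pi_1(A x B) = pi_1(A) x pi_1(B); rank of abelianization = b_1.
b_1(T^12) = 12, b_1(Sigma_15) = 2*15 = 30.
b_1(product) = 12 + 30 = 42

42


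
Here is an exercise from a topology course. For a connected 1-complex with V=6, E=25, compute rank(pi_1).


For a connected graph: rank(pi_1) = b_1 = E - V + 1 = 1 - chi.
chi = V - E = 6 - 25 = -19.
rank = 1 - (-19) = 25 - 6 + 1 = 20

20


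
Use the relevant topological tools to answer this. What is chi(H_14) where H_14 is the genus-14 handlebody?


A genus-g handlebody deformation retracts to a wedge of g circles.
chi(vee_g S^1) = 1 - g.
chi(H_14) = 1 - 14 = -13

-13


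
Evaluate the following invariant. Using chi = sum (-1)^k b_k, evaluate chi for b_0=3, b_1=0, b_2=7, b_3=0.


chi = sum_k (-1)^k b_k.
= (3) + (0) + (7) + (0)
= 10

10


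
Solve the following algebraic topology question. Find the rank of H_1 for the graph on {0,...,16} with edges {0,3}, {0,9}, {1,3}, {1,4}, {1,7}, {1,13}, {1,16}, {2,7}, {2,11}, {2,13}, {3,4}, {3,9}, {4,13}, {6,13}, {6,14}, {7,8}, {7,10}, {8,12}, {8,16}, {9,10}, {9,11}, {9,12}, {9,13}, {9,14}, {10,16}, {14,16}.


b_1 = E - V + (number of components).
E = 26, V = 17, components = 3.
b_1 = 26 - 17 + 3 = 12

12


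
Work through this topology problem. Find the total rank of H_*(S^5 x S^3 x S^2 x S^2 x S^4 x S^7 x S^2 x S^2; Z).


Total Betti number is multiplicative under products.
Each S^d (d>=1) has total Betti number 2.
There are 8 sphere factors.
Total = 2^8 = 256

256


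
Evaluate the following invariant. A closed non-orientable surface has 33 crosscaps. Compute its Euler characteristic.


For a non-orientable closed surface with k crosscaps: chi = 2 - k.
Here k = 33.
chi = 2 - 33 = -31

-31


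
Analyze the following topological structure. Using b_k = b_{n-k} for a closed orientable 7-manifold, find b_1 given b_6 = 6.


Poincare duality for closed orientable n-manifolds: b_k = b_{n-k}.
Here n = 7, so b_1 = b_6 = 6

6


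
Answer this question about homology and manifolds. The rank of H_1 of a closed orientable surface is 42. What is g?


For a closed orientable surface: b_1 = 2g.
42 = 2g
g = 42 / 2 = 21

21


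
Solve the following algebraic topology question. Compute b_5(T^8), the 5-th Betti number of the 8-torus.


By the Kunneth formula, b_k(T^n) = C(n,k).
b_5(T^8) = C(8,5).
C(8,5) = 8!/(5!*3!) = 56

56


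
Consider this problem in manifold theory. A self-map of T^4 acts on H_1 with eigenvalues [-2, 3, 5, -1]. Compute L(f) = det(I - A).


For a torus self-map: L(f) = det(I - A) where A acts on H_1.
L(f) = (1--2) * (1-3) * (1-5) * (1--1) = 3 * -2 * -4 * 2 = 48

48


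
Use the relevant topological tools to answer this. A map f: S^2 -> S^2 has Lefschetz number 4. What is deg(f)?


L(f) = 1 + (-1)^2 deg(f) on S^2.
4 = 1 + (-1)^2 * deg(f)
(-1)^2 * deg(f) = 3
deg(f) = 3

3


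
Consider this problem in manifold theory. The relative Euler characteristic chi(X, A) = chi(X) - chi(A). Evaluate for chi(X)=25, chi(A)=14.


Relative Euler characteristic: chi(X, A) = chi(X) - chi(A).
= 25 - (14) = 11

11


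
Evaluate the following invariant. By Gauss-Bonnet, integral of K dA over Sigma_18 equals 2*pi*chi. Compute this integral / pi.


Gauss-Bonnet: integral K dA = 2*pi*chi(M).
chi(Sigma_18) = 2 - 2*18 = -34.
(integral K dA)/pi = 2*chi = 2*(-34) = -68

-68


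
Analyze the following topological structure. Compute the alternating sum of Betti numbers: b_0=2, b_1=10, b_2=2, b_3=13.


chi = sum_k (-1)^k b_k.
= (2) + (-10) + (2) + (-13)
= -19

-19


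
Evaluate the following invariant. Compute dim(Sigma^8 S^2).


Each suspension raises dimension by 1: Sigma S^n = S^{n+1}.
Sigma^8 S^2 = S^{2+8} = S^10

10


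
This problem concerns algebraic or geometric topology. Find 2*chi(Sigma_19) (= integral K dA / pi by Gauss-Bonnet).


Gauss-Bonnet: integral K dA = 2*pi*chi(M).
chi(Sigma_19) = 2 - 2*19 = -36.
(integral K dA)/pi = 2*chi = 2*(-36) = -72

-72


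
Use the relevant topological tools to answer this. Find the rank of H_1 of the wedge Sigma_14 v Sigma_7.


For a wedge: H_1(A v B) = H_1(A) + H_1(B).
b_1(Sigma_14) = 28, b_1(Sigma_7) = 14.
b_1 = 28 + 14 = 42

42


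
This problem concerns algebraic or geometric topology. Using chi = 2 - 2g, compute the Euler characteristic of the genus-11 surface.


For a closed orientable surface of genus g: chi = 2 - 2g.
Here g = 11.
chi = 2 - 2*11 = 2 - 22 = -20

-20


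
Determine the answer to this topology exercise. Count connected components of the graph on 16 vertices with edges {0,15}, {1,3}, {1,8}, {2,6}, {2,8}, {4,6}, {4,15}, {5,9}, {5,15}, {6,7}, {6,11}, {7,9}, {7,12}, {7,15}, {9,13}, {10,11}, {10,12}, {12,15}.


Run DFS/union-find over 16 vertices.
V = 16, E = 18.
Number of components = 2

2


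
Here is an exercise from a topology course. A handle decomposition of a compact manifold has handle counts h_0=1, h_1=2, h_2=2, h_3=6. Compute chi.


Handles of index k contribute (-1)^k to chi (same as CW cells).
chi = (1) + (-2) + (2) + (-6) = -5

-5


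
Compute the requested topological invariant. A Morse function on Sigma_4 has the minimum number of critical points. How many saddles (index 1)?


A perfect Morse function has m_k = b_k.
For Sigma_4: b_0=1, b_1=2g=8, b_2=1.
Saddles m_1 = 2g = 8

8


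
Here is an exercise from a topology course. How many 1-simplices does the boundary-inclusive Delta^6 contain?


Delta^6 has 6+1 vertices. A 1-face is a choice of 1+1 vertices.
f_1 = C(6+1, 1+1) = C(7,2) = 21

21


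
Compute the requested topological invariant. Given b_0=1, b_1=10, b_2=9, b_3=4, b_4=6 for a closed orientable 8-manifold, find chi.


By Poincare duality b_k = b_{8-k}, so full Betti numbers: b_0=1, b_1=10, b_2=9, b_3=4, b_4=6, b_5=4, b_6=9, b_7=10, b_8=1.
chi = sum (-1)^k b_k = -2

-2


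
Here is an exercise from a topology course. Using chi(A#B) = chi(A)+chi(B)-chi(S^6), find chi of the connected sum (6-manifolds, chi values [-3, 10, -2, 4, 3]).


For n-manifolds: chi(A#B) = chi(A) + chi(B) - chi(S^6).
chi(S^6) = 1 + (-1)^6 = 2.
chi(#) = (sum chi_i) - (5-1)*chi(S^6) = 12 - 4*2 = 4

4


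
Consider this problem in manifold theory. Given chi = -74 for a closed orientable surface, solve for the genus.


chi = 2 - 2g for closed orientable surfaces.
-74 = 2 - 2g
2g = 2 - (-74) = 76
g = 38

38


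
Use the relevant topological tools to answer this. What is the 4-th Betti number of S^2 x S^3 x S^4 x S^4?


Each S^d has Poincare polynomial 1 + t^d.
The product S^2 x S^3 x S^4 x S^4 has Poincare polynomial prod(1+t^d_i).
Expanding: b_0=1, b_2=1, b_3=1, b_4=2, b_5=1, b_6=2, b_7=2, b_8=1, b_9=2, b_10=1, b_11=1, b_13=1.
b_4 = 2

2


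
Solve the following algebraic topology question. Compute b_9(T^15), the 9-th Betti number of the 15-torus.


By the Kunneth formula, b_k(T^n) = C(n,k).
b_9(T^15) = C(15,9).
C(15,9) = 15!/(9!*6!) = 5005

5005


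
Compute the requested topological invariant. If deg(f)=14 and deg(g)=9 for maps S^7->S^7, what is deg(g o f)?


Degree is multiplicative under composition: deg(g o f) = deg(g) * deg(f).
= 9 * 14 = 126

126


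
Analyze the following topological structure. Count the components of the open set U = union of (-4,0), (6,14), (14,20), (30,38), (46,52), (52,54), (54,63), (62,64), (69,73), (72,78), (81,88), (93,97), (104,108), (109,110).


Sort and merge overlapping open intervals.
Merged: (-4,0), (6,14), (14,20), (30,38), (46,52), (52,54), (54,64), (69,78), (81,88), (93,97), (104,108), (109,110).
Number of components = 12

12


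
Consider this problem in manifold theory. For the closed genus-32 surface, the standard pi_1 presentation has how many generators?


Standard presentation: pi_1(Sigma_g) = <a_1,b_1,...,a_g,b_g | [a_1,b_1]...[a_g,b_g] = 1>.
Number of generators = 2g = 2*32 = 64

64


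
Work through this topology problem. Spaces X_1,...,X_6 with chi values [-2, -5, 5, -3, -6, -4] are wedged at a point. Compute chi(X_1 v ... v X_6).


chi(A v B) = chi(A) + chi(B) - 1 (one point identified).
For 6 spaces: chi = (sum chi_i) - (6 - 1).
sum = -15; chi = -15 - 5 = -20

-20


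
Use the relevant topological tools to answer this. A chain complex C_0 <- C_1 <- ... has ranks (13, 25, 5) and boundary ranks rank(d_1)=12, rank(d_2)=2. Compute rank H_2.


rank H_k = rank(ker d_k) - rank(im d_{k+1}).
rank(ker d_2) = rank(C_2) - rank(d_2) = 5 - 2 = 3.
rank(im d_{2+1}) = 0.
rank H_2 = 3 - 0 = 3

3


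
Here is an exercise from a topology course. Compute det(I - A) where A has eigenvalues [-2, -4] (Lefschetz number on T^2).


For a torus self-map: L(f) = det(I - A) where A acts on H_1.
L(f) = (1--2) * (1--4) = 3 * 5 = 15

15


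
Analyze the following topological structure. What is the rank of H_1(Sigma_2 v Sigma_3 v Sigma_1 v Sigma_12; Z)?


For a wedge X v Y: reduced H_k(X v Y) = H_k(X) + H_k(Y).
Each Sigma_g contributes b_1 = 2g.
b_1 = 4 + 6 + 2 + 24 = 36

36


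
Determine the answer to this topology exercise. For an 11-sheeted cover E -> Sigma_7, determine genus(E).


For an n-sheeted cover: chi(E) = n * chi(B).
chi(Sigma_7) = 2 - 2*7 = -12.
chi(E) = 11 * (-12) = -132.
genus(E) = (2 - chi(E))/2 = (2 - (-132))/2 = 134/2 = 67

67


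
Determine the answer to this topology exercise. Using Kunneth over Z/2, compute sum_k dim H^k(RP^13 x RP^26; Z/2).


dim H^*(RP^n; Z/2) = n+1 (one Z/2 in each degree 0..n).
Total Betti number is multiplicative.
Total = (13+1) * (26+1) = 14 * 27 = 378

378


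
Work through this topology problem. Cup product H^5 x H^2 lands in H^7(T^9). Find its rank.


Cup product: H^p x H^q -> H^{p+q}; here p+q = 5+2 = 7.
rank H^k(T^n) = C(n,k).
C(9,7) = 36

36


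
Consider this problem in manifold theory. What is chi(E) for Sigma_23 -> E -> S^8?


chi(S^8) = 2 (n even), chi(Sigma_23) = 2 - 2*23 = -44.
chi(E) = 2 * (-44) = -88

-88


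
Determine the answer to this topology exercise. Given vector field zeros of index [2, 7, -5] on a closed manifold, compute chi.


Poincare-Hopf: chi(M) = sum of indices of zeros.
chi = (2) + (7) + (-5) = 4

4


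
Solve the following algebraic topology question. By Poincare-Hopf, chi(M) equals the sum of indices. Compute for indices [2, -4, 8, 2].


Poincare-Hopf: chi(M) = sum of indices of zeros.
chi = (2) + (-4) + (8) + (2) = 8

8


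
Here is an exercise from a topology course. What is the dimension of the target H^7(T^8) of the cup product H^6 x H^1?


Cup product: H^p x H^q -> H^{p+q}; here p+q = 6+1 = 7.
rank H^k(T^n) = C(n,k).
C(8,7) = 8

8


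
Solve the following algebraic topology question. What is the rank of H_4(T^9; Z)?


By the Kunneth formula, b_k(T^n) = C(n,k).
b_4(T^9) = C(9,4).
C(9,4) = 9!/(4!*5!) = 126

126


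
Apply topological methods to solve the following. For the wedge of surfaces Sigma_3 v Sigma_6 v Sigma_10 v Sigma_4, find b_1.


For a wedge X v Y: reduced H_k(X v Y) = H_k(X) + H_k(Y).
Each Sigma_g contributes b_1 = 2g.
b_1 = 6 + 12 + 20 + 8 = 46

46


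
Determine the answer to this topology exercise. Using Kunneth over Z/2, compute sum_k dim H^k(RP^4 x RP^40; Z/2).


dim H^*(RP^n; Z/2) = n+1 (one Z/2 in each degree 0..n).
Total Betti number is multiplicative.
Total = (4+1) * (40+1) = 5 * 41 = 205

205


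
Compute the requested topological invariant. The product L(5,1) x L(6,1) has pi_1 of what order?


pi_1(X x Y) = pi_1(X) x pi_1(Y).
pi_1(L(5,1)) = Z/5, pi_1(L(6,1)) = Z/6.
|Z/5 x Z/6| = 5 * 6 = 30

30


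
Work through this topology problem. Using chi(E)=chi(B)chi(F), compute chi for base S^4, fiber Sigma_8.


chi(S^4) = 2 (n even), chi(Sigma_8) = 2 - 2*8 = -14.
chi(E) = 2 * (-14) = -28

-28


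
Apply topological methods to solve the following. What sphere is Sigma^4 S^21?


Each suspension raises dimension by 1: Sigma S^n = S^{n+1}.
Sigma^4 S^21 = S^{21+4} = S^25

25


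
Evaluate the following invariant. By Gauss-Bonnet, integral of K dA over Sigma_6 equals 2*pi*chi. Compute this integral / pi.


Gauss-Bonnet: integral K dA = 2*pi*chi(M).
chi(Sigma_6) = 2 - 2*6 = -10.
(integral K dA)/pi = 2*chi = 2*(-10) = -20

-20


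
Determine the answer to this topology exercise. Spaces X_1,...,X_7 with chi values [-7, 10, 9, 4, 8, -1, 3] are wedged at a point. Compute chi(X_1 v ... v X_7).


chi(A v B) = chi(A) + chi(B) - 1 (one point identified).
For 7 spaces: chi = (sum chi_i) - (7 - 1).
sum = 26; chi = 26 - 6 = 20

20


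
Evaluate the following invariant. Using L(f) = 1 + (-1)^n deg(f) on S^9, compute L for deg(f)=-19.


On S^9: L(f) = tr(f_0*) + (-1)^9 tr(f_9*) = 1 + (-1)^9 * deg(f).
L(f) = 1 + (-1)^9 * -19 = 1 + 19 = 20

20


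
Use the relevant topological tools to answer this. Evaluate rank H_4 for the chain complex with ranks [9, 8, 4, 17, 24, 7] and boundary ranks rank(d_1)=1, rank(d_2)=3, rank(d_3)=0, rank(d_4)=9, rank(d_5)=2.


rank H_k = rank(ker d_k) - rank(im d_{k+1}).
rank(ker d_4) = rank(C_4) - rank(d_4) = 24 - 9 = 15.
rank(im d_{4+1}) = 2.
rank H_4 = 15 - 2 = 13

13


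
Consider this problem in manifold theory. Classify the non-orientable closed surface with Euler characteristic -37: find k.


chi = 2 - k for closed non-orientable surfaces with k crosscaps.
-37 = 2 - k
k = 2 - (-37) = 39

39


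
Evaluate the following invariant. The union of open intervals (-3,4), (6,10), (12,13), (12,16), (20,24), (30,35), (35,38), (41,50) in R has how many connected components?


Sort and merge overlapping open intervals.
Merged: (-3,4), (6,10), (12,16), (20,24), (30,35), (35,38), (41,50).
Number of components = 7

7


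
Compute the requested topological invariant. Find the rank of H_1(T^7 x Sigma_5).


pi_1(A x B) = pi_1(A) x pi_1(B); rank of abelianization = b_1.
b_1(T^7) = 7, b_1(Sigma_5) = 2*5 = 10.
b_1(product) = 7 + 10 = 17

17


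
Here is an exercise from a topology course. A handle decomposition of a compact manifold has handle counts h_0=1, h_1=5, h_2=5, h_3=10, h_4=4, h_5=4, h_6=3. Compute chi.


Handles of index k contribute (-1)^k to chi (same as CW cells).
chi = (1) + (-5) + (5) + (-10) + (4) + (-4) + (3) = -6

-6


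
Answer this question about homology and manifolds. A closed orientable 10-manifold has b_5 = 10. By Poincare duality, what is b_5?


Poincare duality for closed orientable n-manifolds: b_k = b_{n-k}.
Here n = 10, so b_5 = b_5 = 10

10


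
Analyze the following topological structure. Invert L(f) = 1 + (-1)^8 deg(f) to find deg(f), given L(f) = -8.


L(f) = 1 + (-1)^8 deg(f) on S^8.
-8 = 1 + (-1)^8 * deg(f)
(-1)^8 * deg(f) = -9
deg(f) = -9

-9


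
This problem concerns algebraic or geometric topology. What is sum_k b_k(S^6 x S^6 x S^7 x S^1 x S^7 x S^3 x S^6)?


Total Betti number is multiplicative under products.
Each S^d (d>=1) has total Betti number 2.
There are 7 sphere factors.
Total = 2^7 = 128

128


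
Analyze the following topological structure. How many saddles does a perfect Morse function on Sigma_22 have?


A perfect Morse function has m_k = b_k.
For Sigma_22: b_0=1, b_1=2g=44, b_2=1.
Saddles m_1 = 2g = 44

44


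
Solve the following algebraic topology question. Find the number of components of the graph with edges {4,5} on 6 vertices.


Run DFS/union-find over 6 vertices.
V = 6, E = 1.
Number of components = 5

5


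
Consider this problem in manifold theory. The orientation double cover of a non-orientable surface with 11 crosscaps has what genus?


chi(N_11) = 2 - 11 = -9.
Double cover: chi(Sigma_g) = 2 * chi(N_11) = 2*(-9) = -18.
2 - 2g = -18, so g = (2 - (-18))/2 = 20/2 = 10

10


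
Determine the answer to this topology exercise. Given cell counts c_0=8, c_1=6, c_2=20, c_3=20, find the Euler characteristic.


chi = sum_k (-1)^k c_k.
= (-1)^0*8 + (-1)^1*6 + (-1)^2*20 + (-1)^3*20
= (8) + (-6) + (20) + (-20)
= 2

2


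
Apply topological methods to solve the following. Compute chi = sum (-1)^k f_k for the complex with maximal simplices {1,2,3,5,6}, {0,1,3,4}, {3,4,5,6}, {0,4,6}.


Enumerate all faces; f-vector: f_0=7, f_1=18, f_2=18, f_3=7, f_4=1.
chi = sum (-1)^k f_k = 1

1


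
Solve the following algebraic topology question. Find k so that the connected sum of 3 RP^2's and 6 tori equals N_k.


Since a >= 1, the sum is non-orientable; each T^2 can be replaced by RP^2 # RP^2 (since T^2#RP^2 = 3RP^2).
Total crosscaps k = 3 + 2*6 = 15.
Check via chi: chi = 3*1 + 6*0 - (3+6-1)*2 = -13 = 2 - k = -13. Consistent.

15


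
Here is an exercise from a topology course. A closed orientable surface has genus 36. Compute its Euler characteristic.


For a closed orientable surface of genus g: chi = 2 - 2g.
Here g = 36.
chi = 2 - 2*36 = 2 - 72 = -70

-70


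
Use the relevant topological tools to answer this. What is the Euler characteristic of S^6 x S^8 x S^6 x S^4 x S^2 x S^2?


chi is multiplicative: chi(X x Y) = chi(X) chi(Y).
Each even-dim sphere has chi = 2. There are 6 factors.
chi = 2^6 = 64

64


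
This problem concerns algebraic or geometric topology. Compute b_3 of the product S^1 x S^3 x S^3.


Each S^d has Poincare polynomial 1 + t^d.
The product S^1 x S^3 x S^3 has Poincare polynomial prod(1+t^d_i).
Expanding: b_0=1, b_1=1, b_3=2, b_4=2, b_6=1, b_7=1.
b_3 = 2

2


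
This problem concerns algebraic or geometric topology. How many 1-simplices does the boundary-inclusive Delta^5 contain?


Delta^5 has 5+1 vertices. A 1-face is a choice of 1+1 vertices.
f_1 = C(5+1, 1+1) = C(6,2) = 15

15


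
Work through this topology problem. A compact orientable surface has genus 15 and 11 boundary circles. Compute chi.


For a compact orientable surface with genus g and b boundary components: chi = 2 - 2g - b.
chi = 2 - 2*15 - 11 = 2 - 30 - 11 = -39

-39


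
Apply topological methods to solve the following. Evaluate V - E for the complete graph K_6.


K_6: V = 6, E = C(6,2) = 15.
chi = V - E = 6 - 15 = -9

-9


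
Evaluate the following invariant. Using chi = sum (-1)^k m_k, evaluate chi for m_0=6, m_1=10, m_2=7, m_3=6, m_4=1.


Morse theory: chi(M) = sum_k (-1)^k m_k where m_k = #(index-k critical points).
= (6) + (-10) + (7) + (-6) + (1) = -2

-2


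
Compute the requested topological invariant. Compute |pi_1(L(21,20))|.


pi_1(L(p,q)) = Z/pZ for any q coprime to p.
|pi_1(L(21,20))| = 21

21


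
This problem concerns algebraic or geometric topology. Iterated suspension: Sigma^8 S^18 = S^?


Each suspension raises dimension by 1: Sigma S^n = S^{n+1}.
Sigma^8 S^18 = S^{18+8} = S^26

26


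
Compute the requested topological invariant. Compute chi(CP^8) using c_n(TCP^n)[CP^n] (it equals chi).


For any closed oriented manifold, <e(TM),[M]> = chi(M).
chi(CP^8) = 8+1 = 9

9


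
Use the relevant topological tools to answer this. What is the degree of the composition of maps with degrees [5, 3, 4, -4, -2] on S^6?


Degree is multiplicative: deg(composition) = product of degrees.
= (5) * (3) * (4) * (-4) * (-2) = 480

480


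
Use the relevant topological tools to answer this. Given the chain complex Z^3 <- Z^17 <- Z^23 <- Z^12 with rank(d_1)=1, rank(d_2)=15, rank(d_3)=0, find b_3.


rank H_k = rank(ker d_k) - rank(im d_{k+1}).
rank(ker d_3) = rank(C_3) - rank(d_3) = 12 - 0 = 12.
rank(im d_{3+1}) = 0.
rank H_3 = 12 - 0 = 12

12


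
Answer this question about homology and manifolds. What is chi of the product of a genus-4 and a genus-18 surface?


chi(Sigma_4) = 2 - 2*4 = -6
chi(Sigma_18) = 2 - 2*18 = -34
chi(product) = (-6) * (-34) = 204

204


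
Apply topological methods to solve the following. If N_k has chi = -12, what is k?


chi = 2 - k for closed non-orientable surfaces with k crosscaps.
-12 = 2 - k
k = 2 - (-12) = 14

14


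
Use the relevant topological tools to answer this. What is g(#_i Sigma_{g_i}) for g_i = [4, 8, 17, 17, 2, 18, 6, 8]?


Genus is additive under connected sum of orientable surfaces.
g = 4 + 8 + 17 + 17 + 2 + 18 + 6 + 8 = 80

80


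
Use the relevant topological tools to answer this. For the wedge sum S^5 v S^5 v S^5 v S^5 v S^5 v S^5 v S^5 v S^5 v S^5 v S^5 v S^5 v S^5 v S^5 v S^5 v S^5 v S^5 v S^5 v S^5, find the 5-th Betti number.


For a wedge of spheres, H_k (k>0) is free on one generator per sphere of dimension k.
Spheres of dimension 5: count = 18.
b_5 = 18

18


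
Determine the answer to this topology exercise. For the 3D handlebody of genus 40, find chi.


A genus-g handlebody deformation retracts to a wedge of g circles.
chi(vee_g S^1) = 1 - g.
chi(H_40) = 1 - 40 = -39

-39


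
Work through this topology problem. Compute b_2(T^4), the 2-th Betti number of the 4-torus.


By the Kunneth formula, b_k(T^n) = C(n,k).
b_2(T^4) = C(4,2).
C(4,2) = 4!/(2!*2!) = 6

6


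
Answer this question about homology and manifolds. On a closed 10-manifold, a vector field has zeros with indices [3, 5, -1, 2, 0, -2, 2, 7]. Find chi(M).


Poincare-Hopf: chi(M) = sum of indices of zeros.
chi = (3) + (5) + (-1) + (2) + (0) + (-2) + (2) + (7) = 16

16


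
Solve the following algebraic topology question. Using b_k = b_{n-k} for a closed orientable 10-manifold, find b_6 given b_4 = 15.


Poincare duality for closed orientable n-manifolds: b_k = b_{n-k}.
Here n = 10, so b_6 = b_4 = 15

15


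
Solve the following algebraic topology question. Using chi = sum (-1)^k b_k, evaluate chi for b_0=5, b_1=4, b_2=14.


chi = sum_k (-1)^k b_k.
= (5) + (-4) + (14)
= 15

15


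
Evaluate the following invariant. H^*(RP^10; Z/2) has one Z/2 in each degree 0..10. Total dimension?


H^k(RP^10; Z/2) = Z/2 for each 0 <= k <= 10.
Total dimension = 10 + 1 = 11

11


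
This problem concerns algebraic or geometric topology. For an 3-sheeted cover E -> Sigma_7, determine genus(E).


For an n-sheeted cover: chi(E) = n * chi(B).
chi(Sigma_7) = 2 - 2*7 = -12.
chi(E) = 3 * (-12) = -36.
genus(E) = (2 - chi(E))/2 = (2 - (-36))/2 = 38/2 = 19

19


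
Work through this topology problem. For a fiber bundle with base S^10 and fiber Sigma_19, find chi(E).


chi(S^10) = 2 (n even), chi(Sigma_19) = 2 - 2*19 = -36.
chi(E) = 2 * (-36) = -72

-72


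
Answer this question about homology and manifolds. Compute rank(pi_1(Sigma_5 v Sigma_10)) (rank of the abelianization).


For a wedge: H_1(A v B) = H_1(A) + H_1(B).
b_1(Sigma_5) = 10, b_1(Sigma_10) = 20.
b_1 = 10 + 20 = 30

30


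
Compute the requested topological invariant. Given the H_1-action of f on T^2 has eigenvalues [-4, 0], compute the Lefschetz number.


For a torus self-map: L(f) = det(I - A) where A acts on H_1.
L(f) = (1--4) * (1-0) = 5 * 1 = 5

5


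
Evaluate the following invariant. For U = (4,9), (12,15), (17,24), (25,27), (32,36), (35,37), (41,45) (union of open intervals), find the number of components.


Sort and merge overlapping open intervals.
Merged: (4,9), (12,15), (17,24), (25,27), (32,37), (41,45).
Number of components = 6

6


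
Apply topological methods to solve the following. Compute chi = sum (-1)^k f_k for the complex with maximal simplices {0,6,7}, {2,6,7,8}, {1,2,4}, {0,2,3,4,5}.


Enumerate all faces; f-vector: f_0=9, f_1=20, f_2=16, f_3=6, f_4=1.
chi = sum (-1)^k f_k = 0

0


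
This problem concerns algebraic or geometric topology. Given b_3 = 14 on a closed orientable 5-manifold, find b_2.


Poincare duality for closed orientable n-manifolds: b_k = b_{n-k}.
Here n = 5, so b_2 = b_3 = 14

14


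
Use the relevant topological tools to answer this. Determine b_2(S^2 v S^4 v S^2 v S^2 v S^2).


For a wedge of spheres, H_k (k>0) is free on one generator per sphere of dimension k.
Spheres of dimension 2: count = 4.
b_2 = 4

4


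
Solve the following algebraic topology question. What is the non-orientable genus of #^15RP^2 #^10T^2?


Since a >= 1, the sum is non-orientable; each T^2 can be replaced by RP^2 # RP^2 (since T^2#RP^2 = 3RP^2).
Total crosscaps k = 15 + 2*10 = 35.
Check via chi: chi = 15*1 + 10*0 - (15+10-1)*2 = -33 = 2 - k = -33. Consistent.

35


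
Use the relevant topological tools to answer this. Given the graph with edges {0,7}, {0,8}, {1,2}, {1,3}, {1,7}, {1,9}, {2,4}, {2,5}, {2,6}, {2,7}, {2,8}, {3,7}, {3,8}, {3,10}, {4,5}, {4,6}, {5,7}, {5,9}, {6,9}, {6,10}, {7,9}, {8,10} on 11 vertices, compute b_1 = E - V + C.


b_1 = E - V + (number of components).
E = 22, V = 11, components = 1.
b_1 = 22 - 11 + 1 = 12

12


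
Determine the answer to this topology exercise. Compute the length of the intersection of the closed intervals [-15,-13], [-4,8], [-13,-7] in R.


Intersection = [max(a_i), min(b_i)] = [-4, -13].
Since -4 > -13, the intersection is empty.
Length = 0

0


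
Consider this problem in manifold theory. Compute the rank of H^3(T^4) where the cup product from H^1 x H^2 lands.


Cup product: H^p x H^q -> H^{p+q}; here p+q = 1+2 = 3.
rank H^k(T^n) = C(n,k).
C(4,3) = 4

4


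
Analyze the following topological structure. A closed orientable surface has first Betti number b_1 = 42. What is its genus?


For a closed orientable surface: b_1 = 2g.
42 = 2g
g = 42 / 2 = 21

21


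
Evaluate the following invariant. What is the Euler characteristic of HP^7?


HP^7 has one cell in each dimension 0, 4, ..., 4*7 (7+1 cells, all even-dim).
chi = 7 + 1 = 8

8


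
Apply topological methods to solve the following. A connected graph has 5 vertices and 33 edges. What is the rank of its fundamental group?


For a connected graph: rank(pi_1) = b_1 = E - V + 1 = 1 - chi.
chi = V - E = 5 - 33 = -28.
rank = 1 - (-28) = 33 - 5 + 1 = 29

29


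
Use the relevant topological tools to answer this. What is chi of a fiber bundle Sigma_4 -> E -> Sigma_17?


For a fiber bundle F -> E -> B (with CW structure): chi(E) = chi(B) * chi(F).
chi(Sigma_17) = -32, chi(Sigma_4) = -6.
chi(E) = (-32) * (-6) = 192

192


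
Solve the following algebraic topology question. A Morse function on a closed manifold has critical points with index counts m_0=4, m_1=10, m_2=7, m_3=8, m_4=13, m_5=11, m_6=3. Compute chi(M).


Morse theory: chi(M) = sum_k (-1)^k m_k where m_k = #(index-k critical points).
= (4) + (-10) + (7) + (-8) + (13) + (-11) + (3) = -2

-2


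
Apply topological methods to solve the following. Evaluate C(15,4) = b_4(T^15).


By the Kunneth formula, b_k(T^n) = C(n,k).
b_4(T^15) = C(15,4).
C(15,4) = 15!/(4!*11!) = 1365

1365


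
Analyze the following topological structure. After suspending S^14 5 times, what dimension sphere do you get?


Each suspension raises dimension by 1: Sigma S^n = S^{n+1}.
Sigma^5 S^14 = S^{14+5} = S^19

19


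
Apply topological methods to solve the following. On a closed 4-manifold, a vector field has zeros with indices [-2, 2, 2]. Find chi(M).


Poincare-Hopf: chi(M) = sum of indices of zeros.
chi = (-2) + (2) + (2) = 2

2


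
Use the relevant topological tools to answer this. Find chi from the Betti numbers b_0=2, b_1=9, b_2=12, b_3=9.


chi = sum_k (-1)^k b_k.
= (2) + (-9) + (12) + (-9)
= -4

-4


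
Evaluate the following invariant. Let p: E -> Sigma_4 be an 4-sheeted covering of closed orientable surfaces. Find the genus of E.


For an n-sheeted cover: chi(E) = n * chi(B).
chi(Sigma_4) = 2 - 2*4 = -6.
chi(E) = 4 * (-6) = -24.
genus(E) = (2 - chi(E))/2 = (2 - (-24))/2 = 26/2 = 13

13


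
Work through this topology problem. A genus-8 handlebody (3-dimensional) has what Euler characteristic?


A genus-g handlebody deformation retracts to a wedge of g circles.
chi(vee_g S^1) = 1 - g.
chi(H_8) = 1 - 8 = -7

-7


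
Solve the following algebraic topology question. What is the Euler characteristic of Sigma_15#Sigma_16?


chi(Sigma_15) = 2 - 2*15 = -28
chi(Sigma_16) = 2 - 2*16 = -30
For surfaces: chi(A#B) = chi(A) + chi(B) - 2.
chi = -28 + -30 - 2 = -60

-60


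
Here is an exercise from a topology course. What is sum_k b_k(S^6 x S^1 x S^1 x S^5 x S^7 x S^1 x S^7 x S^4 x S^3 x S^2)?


Total Betti number is multiplicative under products.
Each S^d (d>=1) has total Betti number 2.
There are 10 sphere factors.
Total = 2^10 = 1024

1024


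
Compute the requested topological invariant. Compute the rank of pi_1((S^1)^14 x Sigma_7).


pi_1(A x B) = pi_1(A) x pi_1(B); rank of abelianization = b_1.
b_1(T^14) = 14, b_1(Sigma_7) = 2*7 = 14.
b_1(product) = 14 + 14 = 28

28


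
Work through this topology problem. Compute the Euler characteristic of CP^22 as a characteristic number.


For any closed oriented manifold, <e(TM),[M]> = chi(M).
chi(CP^22) = 22+1 = 23

23


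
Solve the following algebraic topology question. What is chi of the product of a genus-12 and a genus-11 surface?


chi(Sigma_12) = 2 - 2*12 = -22
chi(Sigma_11) = 2 - 2*11 = -20
chi(product) = (-22) * (-20) = 440

440


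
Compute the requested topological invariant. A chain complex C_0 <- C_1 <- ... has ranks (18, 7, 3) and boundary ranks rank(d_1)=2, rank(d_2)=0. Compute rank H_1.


rank H_k = rank(ker d_k) - rank(im d_{k+1}).
rank(ker d_1) = rank(C_1) - rank(d_1) = 7 - 2 = 5.
rank(im d_{1+1}) = 0.
rank H_1 = 5 - 0 = 5

5


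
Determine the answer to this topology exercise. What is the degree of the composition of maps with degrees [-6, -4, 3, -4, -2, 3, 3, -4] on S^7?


Degree is multiplicative: deg(composition) = product of degrees.
= (-6) * (-4) * (3) * (-4) * (-2) * (3) * (3) * (-4) = -20736

-20736


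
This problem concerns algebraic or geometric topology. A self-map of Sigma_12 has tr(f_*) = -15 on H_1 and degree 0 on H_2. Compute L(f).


L(f) = tr(f_0*) - tr(f_1*) + tr(f_2*).
= 1 - (-15) + (0)
= 16

16


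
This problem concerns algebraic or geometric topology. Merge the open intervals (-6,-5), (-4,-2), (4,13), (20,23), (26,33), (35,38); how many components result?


Sort and merge overlapping open intervals.
Merged: (-6,-5), (-4,-2), (4,13), (20,23), (26,33), (35,38).
Number of components = 6

6


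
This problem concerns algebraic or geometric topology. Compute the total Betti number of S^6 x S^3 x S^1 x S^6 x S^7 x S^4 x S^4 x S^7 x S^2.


Total Betti number is multiplicative under products.
Each S^d (d>=1) has total Betti number 2.
There are 9 sphere factors.
Total = 2^9 = 512

512


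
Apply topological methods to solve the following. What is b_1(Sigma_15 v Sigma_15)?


For a wedge: H_1(A v B) = H_1(A) + H_1(B).
b_1(Sigma_15) = 30, b_1(Sigma_15) = 30.
b_1 = 30 + 30 = 60

60


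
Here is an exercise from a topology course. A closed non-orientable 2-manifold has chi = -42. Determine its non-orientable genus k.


chi = 2 - k for closed non-orientable surfaces with k crosscaps.
-42 = 2 - k
k = 2 - (-42) = 44

44


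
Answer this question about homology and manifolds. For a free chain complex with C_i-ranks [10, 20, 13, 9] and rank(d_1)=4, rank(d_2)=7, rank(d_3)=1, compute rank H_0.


rank H_k = rank(ker d_k) - rank(im d_{k+1}).
rank(ker d_0) = rank(C_0) - rank(d_0) = 10 - 0 = 10.
rank(im d_{0+1}) = 4.
rank H_0 = 10 - 4 = 6

6


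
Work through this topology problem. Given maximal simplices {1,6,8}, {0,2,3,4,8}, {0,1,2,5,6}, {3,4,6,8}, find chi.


Enumerate all faces; f-vector: f_0=8, f_1=23, f_2=24, f_3=11, f_4=2.
chi = sum (-1)^k f_k = 0

0


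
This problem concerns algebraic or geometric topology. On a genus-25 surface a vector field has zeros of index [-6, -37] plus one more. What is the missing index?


Poincare-Hopf: sum of indices = chi(M).
chi(Sigma_25) = 2 - 2*25 = -48.
Sum of known indices = -43.
x = chi - (sum known) = -48 - (-43) = -5

-5


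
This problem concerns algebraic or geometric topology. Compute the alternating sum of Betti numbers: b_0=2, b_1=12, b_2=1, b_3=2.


chi = sum_k (-1)^k b_k.
= (2) + (-12) + (1) + (-2)
= -11

-11


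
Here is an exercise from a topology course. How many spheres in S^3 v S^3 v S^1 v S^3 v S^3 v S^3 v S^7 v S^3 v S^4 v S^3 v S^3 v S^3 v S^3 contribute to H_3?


For a wedge of spheres, H_k (k>0) is free on one generator per sphere of dimension k.
Spheres of dimension 3: count = 10.
b_3 = 10

10


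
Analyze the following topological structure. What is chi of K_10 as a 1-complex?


K_10: V = 10, E = C(10,2) = 45.
chi = V - E = 10 - 45 = -35

-35


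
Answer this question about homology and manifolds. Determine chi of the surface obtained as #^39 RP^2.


For a non-orientable closed surface with k crosscaps: chi = 2 - k.
Here k = 39.
chi = 2 - 39 = -37

-37


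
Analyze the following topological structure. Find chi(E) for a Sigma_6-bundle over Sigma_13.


For a fiber bundle F -> E -> B (with CW structure): chi(E) = chi(B) * chi(F).
chi(Sigma_13) = -24, chi(Sigma_6) = -10.
chi(E) = (-24) * (-10) = 240

240


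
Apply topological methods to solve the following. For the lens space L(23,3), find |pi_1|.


pi_1(L(p,q)) = Z/pZ for any q coprime to p.
|pi_1(L(23,3))| = 23

23


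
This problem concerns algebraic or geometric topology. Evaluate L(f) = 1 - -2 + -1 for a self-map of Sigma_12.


L(f) = tr(f_0*) - tr(f_1*) + tr(f_2*).
= 1 - (-2) + (-1)
= 2

2


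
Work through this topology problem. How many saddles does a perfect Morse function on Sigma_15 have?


A perfect Morse function has m_k = b_k.
For Sigma_15: b_0=1, b_1=2g=30, b_2=1.
Saddles m_1 = 2g = 30

30


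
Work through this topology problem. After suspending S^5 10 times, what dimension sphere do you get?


Each suspension raises dimension by 1: Sigma S^n = S^{n+1}.
Sigma^10 S^5 = S^{5+10} = S^15

15


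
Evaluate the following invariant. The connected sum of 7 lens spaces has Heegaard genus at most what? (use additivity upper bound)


Heegaard genus satisfies g(A#B) <= g(A) + g(B).
Each lens space has g = 1.
Upper bound: 7 * 1 = 7

7


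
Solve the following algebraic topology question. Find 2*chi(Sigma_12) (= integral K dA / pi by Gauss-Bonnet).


Gauss-Bonnet: integral K dA = 2*pi*chi(M).
chi(Sigma_12) = 2 - 2*12 = -22.
(integral K dA)/pi = 2*chi = 2*(-22) = -44

-44


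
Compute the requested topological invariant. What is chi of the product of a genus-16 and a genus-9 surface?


chi(Sigma_16) = 2 - 2*16 = -30
chi(Sigma_9) = 2 - 2*9 = -16
chi(product) = (-30) * (-16) = 480

480


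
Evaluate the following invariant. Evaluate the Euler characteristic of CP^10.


CP^10 has one cell in each even dimension 0, 2, ..., 2*10 (10+1 cells total).
All cells are even-dimensional, so chi = number of cells.
chi = 10 + 1 = 11

11


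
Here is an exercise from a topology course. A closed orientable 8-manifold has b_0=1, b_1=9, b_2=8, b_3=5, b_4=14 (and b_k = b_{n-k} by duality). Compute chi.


By Poincare duality b_k = b_{8-k}, so full Betti numbers: b_0=1, b_1=9, b_2=8, b_3=5, b_4=14, b_5=5, b_6=8, b_7=9, b_8=1.
chi = sum (-1)^k b_k = 4

4


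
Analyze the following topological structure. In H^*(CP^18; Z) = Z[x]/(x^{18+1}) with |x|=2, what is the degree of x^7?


|x| = 2 in H^*(CP^n).
|x^7| = 7 * |x| = 7 * 2 = 14

14


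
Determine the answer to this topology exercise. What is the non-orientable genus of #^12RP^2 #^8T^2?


Since a >= 1, the sum is non-orientable; each T^2 can be replaced by RP^2 # RP^2 (since T^2#RP^2 = 3RP^2).
Total crosscaps k = 12 + 2*8 = 28.
Check via chi: chi = 12*1 + 8*0 - (12+8-1)*2 = -26 = 2 - k = -26. Consistent.

28


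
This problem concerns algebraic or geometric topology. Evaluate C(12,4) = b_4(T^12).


By the Kunneth formula, b_k(T^n) = C(n,k).
b_4(T^12) = C(12,4).
C(12,4) = 12!/(4!*8!) = 495

495


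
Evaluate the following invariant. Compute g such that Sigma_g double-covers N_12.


chi(N_12) = 2 - 12 = -10.
Double cover: chi(Sigma_g) = 2 * chi(N_12) = 2*(-10) = -20.
2 - 2g = -20, so g = (2 - (-20))/2 = 22/2 = 11

11


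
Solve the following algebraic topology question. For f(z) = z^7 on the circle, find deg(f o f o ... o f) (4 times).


deg(f) = 7. Degree is multiplicative: deg(f^4) = (deg f)^4.
deg(f^4) = (7)^4 = 2401

2401


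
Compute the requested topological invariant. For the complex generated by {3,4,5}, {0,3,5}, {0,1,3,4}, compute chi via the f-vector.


Enumerate all faces; f-vector: f_0=5, f_1=9, f_2=6, f_3=1.
chi = sum (-1)^k f_k = 1

1


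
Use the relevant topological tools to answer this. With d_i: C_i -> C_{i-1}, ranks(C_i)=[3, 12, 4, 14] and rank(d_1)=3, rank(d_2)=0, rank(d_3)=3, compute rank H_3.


rank H_k = rank(ker d_k) - rank(im d_{k+1}).
rank(ker d_3) = rank(C_3) - rank(d_3) = 14 - 3 = 11.
rank(im d_{3+1}) = 0.
rank H_3 = 11 - 0 = 11

11


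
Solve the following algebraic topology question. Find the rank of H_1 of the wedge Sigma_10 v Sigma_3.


For a wedge: H_1(A v B) = H_1(A) + H_1(B).
b_1(Sigma_10) = 20, b_1(Sigma_3) = 6.
b_1 = 20 + 6 = 26

26


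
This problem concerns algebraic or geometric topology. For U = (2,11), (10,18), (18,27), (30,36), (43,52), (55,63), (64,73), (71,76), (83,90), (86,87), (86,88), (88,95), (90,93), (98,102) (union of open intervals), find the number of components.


Sort and merge overlapping open intervals.
Merged: (2,18), (18,27), (30,36), (43,52), (55,63), (64,76), (83,95), (98,102).
Number of components = 8

8


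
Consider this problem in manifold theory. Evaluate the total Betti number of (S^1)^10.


b_k(T^10) = C(10,k), so the sum over k is sum_k C(10,k) = 2^10.
Total = 2^10 = 1024

1024


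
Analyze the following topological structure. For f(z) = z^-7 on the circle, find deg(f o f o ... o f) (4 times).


deg(f) = -7. Degree is multiplicative: deg(f^4) = (deg f)^4.
deg(f^4) = (-7)^4 = 2401

2401


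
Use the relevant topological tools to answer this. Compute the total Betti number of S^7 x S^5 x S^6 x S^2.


Total Betti number is multiplicative under products.
Each S^d (d>=1) has total Betti number 2.
There are 4 sphere factors.
Total = 2^4 = 16

16
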